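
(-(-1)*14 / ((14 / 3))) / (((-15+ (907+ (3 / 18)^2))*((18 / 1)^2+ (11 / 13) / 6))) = 8424 / 811912979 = 0.00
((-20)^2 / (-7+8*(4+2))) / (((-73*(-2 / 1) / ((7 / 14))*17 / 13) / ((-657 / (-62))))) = 5850 / 21607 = 0.27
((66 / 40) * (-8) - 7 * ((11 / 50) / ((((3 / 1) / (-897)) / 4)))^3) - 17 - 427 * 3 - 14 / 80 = 15939150381037 / 125000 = 127513203.05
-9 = -9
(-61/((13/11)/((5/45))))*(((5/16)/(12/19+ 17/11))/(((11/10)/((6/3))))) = -63745/42588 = -1.50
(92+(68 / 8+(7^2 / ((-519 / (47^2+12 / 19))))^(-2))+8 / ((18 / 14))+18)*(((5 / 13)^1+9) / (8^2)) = 579542591311943563 / 31688737261376832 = 18.29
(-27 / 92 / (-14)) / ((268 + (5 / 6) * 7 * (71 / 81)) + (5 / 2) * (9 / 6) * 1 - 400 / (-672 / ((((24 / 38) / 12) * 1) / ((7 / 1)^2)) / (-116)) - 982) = -6108291 / 205490095126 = -0.00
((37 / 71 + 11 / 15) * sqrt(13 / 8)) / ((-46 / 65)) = -2171 * sqrt(26) / 4899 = -2.26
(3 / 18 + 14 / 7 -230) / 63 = -1367 / 378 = -3.62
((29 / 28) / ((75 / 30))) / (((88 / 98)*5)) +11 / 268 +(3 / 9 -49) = -21461447 / 442200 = -48.53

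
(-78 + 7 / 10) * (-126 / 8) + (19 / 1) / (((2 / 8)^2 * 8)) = 50219 / 40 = 1255.48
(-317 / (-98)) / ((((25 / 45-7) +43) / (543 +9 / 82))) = 127058355 / 2643844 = 48.06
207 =207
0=0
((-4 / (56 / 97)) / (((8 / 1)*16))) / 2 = -97 / 3584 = -0.03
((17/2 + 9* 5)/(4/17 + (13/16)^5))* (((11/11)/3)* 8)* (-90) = -15258877952/700419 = -21785.36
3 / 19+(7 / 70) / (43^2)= 55489 / 351310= 0.16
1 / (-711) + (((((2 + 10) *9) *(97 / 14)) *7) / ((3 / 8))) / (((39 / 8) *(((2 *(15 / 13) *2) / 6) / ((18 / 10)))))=119174951 / 17775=6704.64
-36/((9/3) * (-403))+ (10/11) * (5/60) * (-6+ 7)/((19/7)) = 29153/505362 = 0.06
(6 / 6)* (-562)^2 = 315844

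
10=10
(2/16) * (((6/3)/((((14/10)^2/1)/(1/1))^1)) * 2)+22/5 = 2281/490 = 4.66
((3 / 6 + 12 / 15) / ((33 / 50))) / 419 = 65 / 13827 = 0.00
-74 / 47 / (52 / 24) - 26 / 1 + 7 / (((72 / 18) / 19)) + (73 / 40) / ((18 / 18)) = 204033 / 24440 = 8.35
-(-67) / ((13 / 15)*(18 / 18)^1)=1005 / 13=77.31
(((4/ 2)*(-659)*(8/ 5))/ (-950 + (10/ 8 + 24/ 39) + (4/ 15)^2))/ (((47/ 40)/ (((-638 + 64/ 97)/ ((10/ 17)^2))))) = -3486.82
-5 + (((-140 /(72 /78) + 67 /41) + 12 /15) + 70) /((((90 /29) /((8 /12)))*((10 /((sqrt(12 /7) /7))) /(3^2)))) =-7.87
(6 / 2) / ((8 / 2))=3 / 4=0.75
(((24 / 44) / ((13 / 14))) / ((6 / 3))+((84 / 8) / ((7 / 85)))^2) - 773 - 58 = 8823411 / 572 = 15425.54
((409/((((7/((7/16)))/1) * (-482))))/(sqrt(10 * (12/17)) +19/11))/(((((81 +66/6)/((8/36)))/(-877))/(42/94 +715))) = 18.33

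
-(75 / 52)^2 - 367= -997993 / 2704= -369.08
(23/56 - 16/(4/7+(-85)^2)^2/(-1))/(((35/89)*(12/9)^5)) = 1272520881325269/5134480458096640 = 0.25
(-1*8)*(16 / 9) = -128 / 9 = -14.22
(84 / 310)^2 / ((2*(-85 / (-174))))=153468 / 2042125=0.08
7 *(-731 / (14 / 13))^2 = 90307009 / 28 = 3225250.32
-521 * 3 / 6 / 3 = -521 / 6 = -86.83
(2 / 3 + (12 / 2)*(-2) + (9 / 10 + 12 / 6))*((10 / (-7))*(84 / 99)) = 92 / 9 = 10.22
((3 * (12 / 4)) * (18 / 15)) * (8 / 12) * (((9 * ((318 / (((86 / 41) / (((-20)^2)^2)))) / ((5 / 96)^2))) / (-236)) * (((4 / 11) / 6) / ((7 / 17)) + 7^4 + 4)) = -1153588238631567360 / 195349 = -5905268205271.42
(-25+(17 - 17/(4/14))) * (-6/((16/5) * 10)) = 405/32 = 12.66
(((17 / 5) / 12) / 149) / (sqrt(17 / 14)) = 0.00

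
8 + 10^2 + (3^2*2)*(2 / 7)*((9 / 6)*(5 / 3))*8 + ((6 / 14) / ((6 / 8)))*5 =1496 / 7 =213.71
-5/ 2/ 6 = -5/ 12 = -0.42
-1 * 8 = -8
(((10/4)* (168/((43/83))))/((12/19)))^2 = 3046488025/1849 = 1647640.90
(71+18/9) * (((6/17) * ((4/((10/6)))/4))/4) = 657/170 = 3.86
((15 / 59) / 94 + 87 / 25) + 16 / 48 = 1587281 / 415950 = 3.82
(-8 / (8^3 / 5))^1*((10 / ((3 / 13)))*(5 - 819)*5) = 661375 / 48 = 13778.65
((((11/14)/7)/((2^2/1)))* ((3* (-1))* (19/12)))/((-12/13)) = 2717/18816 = 0.14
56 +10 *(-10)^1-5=-49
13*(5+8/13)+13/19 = 1400/19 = 73.68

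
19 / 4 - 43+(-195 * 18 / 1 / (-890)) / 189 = -95267 / 2492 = -38.23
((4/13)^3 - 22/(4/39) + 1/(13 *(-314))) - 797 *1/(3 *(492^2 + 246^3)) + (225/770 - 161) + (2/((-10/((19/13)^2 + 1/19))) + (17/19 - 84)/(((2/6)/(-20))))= 105602036983235307881/22903692961149000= 4610.70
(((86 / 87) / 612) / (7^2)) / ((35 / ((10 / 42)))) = 43 / 191758266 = 0.00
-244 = -244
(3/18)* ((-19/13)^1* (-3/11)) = 19/286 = 0.07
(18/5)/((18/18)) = 18/5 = 3.60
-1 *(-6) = 6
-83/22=-3.77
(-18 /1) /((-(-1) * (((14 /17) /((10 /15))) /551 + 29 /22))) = -3709332 /272105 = -13.63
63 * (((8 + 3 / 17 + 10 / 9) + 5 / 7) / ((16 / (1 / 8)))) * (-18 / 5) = -12051 / 680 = -17.72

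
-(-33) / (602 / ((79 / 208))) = 2607 / 125216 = 0.02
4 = 4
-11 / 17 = -0.65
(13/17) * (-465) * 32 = -193440/17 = -11378.82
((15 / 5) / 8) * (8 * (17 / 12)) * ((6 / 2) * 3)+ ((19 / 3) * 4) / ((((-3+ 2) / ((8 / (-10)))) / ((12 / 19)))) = 1021 / 20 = 51.05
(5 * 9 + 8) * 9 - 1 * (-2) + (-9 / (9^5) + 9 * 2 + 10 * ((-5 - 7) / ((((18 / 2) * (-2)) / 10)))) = 3698216 / 6561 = 563.67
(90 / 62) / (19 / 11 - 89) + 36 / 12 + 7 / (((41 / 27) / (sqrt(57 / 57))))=617655 / 81344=7.59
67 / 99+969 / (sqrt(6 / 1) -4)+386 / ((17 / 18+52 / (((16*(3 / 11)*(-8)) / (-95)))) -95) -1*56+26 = -2765526299 / 6765165 -969*sqrt(6) / 10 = -646.14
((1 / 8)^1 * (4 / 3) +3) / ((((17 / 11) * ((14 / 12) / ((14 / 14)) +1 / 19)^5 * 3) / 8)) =1788496212096 / 882110359883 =2.03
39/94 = 0.41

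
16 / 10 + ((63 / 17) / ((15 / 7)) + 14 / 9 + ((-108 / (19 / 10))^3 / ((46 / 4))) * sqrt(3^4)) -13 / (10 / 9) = -34694113412239 / 241368210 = -143739.37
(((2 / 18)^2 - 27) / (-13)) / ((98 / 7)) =1093 / 7371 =0.15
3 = 3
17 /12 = 1.42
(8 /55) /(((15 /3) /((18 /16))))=9 /275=0.03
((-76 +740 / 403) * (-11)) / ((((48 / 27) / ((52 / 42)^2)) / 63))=9616464 / 217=44315.50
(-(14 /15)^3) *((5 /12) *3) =-686 /675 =-1.02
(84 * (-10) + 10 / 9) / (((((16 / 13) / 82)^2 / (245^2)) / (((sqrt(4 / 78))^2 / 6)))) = -1910403887.68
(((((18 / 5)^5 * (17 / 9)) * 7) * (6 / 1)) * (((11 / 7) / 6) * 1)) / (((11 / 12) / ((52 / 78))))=28553472 / 3125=9137.11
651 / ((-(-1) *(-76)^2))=651 / 5776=0.11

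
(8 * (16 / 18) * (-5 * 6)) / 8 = -80 / 3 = -26.67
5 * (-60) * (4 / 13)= -1200 / 13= -92.31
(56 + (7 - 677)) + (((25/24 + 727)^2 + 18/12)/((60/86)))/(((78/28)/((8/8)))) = 91690391053/336960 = 272110.61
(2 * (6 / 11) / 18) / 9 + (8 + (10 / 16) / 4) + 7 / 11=83629 / 9504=8.80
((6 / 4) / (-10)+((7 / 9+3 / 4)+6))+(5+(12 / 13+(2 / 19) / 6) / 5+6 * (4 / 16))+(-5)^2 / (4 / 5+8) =16.91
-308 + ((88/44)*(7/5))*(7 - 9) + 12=-1508/5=-301.60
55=55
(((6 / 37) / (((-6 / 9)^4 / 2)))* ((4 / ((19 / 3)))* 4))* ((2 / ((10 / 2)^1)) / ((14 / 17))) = 49572 / 24605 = 2.01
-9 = -9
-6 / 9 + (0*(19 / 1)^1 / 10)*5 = -0.67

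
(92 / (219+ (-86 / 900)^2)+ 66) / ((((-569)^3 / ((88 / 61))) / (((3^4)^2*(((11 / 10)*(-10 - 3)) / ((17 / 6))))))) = 66329071826413968 / 3851058571993333735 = 0.02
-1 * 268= -268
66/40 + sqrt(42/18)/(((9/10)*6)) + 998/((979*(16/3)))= 5*sqrt(21)/81 + 72099/39160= 2.12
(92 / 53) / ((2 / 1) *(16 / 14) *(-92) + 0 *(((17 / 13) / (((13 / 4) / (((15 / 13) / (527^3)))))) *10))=-0.01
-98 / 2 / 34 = -49 / 34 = -1.44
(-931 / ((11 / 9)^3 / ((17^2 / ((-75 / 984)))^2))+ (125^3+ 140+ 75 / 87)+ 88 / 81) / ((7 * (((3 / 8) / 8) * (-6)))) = 458287327736815354048 / 123106685625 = 3722684315.72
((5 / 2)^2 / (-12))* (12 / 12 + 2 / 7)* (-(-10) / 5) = -75 / 56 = -1.34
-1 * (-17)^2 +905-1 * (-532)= 1148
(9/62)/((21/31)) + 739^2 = 7645697/14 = 546121.21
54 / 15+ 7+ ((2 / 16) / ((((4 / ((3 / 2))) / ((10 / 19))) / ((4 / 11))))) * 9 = 89291 / 8360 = 10.68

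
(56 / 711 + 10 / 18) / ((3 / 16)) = 7216 / 2133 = 3.38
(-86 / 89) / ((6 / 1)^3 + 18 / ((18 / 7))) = -86 / 19847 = -0.00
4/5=0.80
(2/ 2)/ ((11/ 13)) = 13/ 11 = 1.18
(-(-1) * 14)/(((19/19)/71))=994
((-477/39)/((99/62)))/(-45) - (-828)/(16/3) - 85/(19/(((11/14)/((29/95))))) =2255812697/15675660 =143.91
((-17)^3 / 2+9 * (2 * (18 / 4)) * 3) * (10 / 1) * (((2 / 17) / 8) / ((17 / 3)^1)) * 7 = -464835 / 1156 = -402.11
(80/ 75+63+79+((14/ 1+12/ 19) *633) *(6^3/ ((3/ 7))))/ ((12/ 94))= 31264499029/ 855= 36566665.53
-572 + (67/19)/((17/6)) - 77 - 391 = -335518/323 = -1038.76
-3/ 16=-0.19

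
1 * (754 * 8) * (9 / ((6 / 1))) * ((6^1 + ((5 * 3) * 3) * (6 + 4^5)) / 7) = 419429088 / 7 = 59918441.14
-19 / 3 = -6.33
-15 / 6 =-5 / 2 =-2.50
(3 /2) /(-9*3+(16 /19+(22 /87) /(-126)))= -312417 /5448532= -0.06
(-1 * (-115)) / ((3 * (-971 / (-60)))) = 2300 / 971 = 2.37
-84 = -84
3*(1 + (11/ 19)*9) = 354/ 19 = 18.63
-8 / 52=-2 / 13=-0.15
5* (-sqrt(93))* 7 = -337.53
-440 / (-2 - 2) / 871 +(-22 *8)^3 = -4748496786 / 871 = -5451775.87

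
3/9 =1/3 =0.33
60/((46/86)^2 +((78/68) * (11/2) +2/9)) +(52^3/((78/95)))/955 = 831553576592/4420237173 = 188.12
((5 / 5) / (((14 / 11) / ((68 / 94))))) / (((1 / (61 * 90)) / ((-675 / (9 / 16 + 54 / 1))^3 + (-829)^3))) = -76259885469454295730 / 42895631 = -1777800761794.47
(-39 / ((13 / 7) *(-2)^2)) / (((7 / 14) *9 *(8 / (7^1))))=-49 / 48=-1.02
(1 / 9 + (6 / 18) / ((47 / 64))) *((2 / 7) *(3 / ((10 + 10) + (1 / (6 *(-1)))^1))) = 956 / 39151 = 0.02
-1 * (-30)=30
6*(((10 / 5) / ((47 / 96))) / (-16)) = -72 / 47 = -1.53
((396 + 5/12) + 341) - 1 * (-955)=20309/12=1692.42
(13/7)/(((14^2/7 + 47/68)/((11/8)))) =2431/27314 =0.09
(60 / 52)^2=225 / 169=1.33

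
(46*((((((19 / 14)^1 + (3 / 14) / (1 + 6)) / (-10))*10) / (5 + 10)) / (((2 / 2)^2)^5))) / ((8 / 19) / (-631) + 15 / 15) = -37501592 / 8806035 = -4.26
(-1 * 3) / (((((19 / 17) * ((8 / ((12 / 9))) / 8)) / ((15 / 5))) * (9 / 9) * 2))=-102 / 19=-5.37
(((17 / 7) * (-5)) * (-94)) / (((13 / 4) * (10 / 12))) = 38352 / 91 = 421.45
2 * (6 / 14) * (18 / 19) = 108 / 133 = 0.81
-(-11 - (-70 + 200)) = 141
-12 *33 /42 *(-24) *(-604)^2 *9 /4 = 1300204224 /7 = 185743460.57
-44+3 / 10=-437 / 10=-43.70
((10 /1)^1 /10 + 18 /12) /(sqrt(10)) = sqrt(10) /4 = 0.79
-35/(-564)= 35/564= 0.06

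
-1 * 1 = -1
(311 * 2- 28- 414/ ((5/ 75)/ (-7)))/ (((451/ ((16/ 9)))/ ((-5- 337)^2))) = 9162491904/ 451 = 20315946.57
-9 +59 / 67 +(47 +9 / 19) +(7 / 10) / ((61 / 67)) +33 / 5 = 7256383 / 155306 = 46.72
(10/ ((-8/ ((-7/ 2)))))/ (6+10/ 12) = 105/ 164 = 0.64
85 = 85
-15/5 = -3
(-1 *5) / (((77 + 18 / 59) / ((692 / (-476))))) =51035 / 542759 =0.09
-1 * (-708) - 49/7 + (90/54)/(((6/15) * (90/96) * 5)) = 6317/9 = 701.89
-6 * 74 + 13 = -431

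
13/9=1.44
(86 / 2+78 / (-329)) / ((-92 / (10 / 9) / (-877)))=61692565 / 136206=452.94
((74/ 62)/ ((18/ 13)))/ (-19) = -481/ 10602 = -0.05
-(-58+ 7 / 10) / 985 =573 / 9850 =0.06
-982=-982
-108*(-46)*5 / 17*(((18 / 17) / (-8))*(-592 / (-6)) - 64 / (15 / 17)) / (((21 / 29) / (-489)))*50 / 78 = 203395246800 / 3757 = 54137675.49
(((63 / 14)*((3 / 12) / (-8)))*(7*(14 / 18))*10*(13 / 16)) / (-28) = 455 / 2048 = 0.22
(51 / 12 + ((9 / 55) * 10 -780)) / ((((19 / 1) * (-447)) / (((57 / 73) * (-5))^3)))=-13833023625 / 2550395452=-5.42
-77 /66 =-7 /6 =-1.17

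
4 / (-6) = -2 / 3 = -0.67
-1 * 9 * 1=-9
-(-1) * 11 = 11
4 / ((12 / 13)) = 13 / 3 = 4.33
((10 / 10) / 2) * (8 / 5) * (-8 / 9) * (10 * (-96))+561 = 3731 / 3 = 1243.67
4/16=1/4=0.25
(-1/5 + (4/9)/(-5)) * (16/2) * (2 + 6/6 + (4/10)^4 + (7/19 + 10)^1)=-5513872/178125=-30.96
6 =6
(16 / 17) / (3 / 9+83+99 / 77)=336 / 30209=0.01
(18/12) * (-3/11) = -9/22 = -0.41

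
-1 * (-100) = 100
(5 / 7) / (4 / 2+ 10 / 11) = 0.25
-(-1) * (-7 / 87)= -7 / 87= -0.08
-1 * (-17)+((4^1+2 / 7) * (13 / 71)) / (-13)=8419 / 497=16.94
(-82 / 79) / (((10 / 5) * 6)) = -41 / 474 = -0.09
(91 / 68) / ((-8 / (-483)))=43953 / 544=80.80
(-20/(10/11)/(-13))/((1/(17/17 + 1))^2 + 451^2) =88/10576865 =0.00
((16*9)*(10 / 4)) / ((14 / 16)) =2880 / 7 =411.43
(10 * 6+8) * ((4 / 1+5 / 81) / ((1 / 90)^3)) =201348000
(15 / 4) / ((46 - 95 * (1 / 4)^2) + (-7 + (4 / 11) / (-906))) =0.11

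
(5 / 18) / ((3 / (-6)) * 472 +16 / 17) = -85 / 71928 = -0.00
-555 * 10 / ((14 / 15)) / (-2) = 41625 / 14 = 2973.21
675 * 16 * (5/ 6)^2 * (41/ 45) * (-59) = -1209500/ 3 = -403166.67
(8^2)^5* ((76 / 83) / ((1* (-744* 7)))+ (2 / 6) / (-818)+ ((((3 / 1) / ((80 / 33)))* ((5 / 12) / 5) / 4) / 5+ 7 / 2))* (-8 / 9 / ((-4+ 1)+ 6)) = -616004085996322816 / 552487425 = -1114964898.97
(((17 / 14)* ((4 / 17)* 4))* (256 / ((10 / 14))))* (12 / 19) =24576 / 95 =258.69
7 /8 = 0.88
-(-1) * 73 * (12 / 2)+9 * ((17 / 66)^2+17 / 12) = 54613 / 121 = 451.35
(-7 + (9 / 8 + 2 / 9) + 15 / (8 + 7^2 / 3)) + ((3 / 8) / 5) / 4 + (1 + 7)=313511 / 105120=2.98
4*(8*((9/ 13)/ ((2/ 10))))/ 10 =144/ 13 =11.08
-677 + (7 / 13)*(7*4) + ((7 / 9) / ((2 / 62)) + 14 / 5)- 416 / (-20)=-359314 / 585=-614.21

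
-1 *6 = -6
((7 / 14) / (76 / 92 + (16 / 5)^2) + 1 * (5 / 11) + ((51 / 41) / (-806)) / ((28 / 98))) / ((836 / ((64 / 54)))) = 4573490858 / 6526097554977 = 0.00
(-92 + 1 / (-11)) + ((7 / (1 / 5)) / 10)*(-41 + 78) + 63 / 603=55295 / 1474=37.51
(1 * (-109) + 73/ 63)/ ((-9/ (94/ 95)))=638636/ 53865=11.86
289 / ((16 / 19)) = 5491 / 16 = 343.19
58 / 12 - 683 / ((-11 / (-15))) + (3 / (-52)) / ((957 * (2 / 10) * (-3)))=-15369283 / 16588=-926.53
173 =173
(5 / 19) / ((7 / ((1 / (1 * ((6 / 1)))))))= 5 / 798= 0.01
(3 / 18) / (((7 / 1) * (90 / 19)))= 0.01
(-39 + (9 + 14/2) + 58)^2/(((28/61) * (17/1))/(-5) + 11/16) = -5978000/4261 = -1402.96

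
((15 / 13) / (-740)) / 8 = -3 / 15392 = -0.00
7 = 7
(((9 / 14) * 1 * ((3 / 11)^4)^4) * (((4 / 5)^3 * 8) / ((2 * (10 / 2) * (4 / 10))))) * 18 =446308403328 / 40206013630625640875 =0.00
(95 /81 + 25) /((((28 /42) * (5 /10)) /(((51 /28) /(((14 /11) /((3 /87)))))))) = 49555 /12789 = 3.87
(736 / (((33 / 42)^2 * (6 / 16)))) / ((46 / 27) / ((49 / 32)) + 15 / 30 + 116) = 1017870336 / 37655563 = 27.03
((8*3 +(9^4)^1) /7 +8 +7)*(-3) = -20070 /7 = -2867.14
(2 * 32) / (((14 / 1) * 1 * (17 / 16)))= 4.30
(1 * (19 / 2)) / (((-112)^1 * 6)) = -19 / 1344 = -0.01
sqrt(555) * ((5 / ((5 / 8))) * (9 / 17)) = 72 * sqrt(555) / 17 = 99.78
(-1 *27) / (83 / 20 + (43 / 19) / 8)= -6840 / 1123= -6.09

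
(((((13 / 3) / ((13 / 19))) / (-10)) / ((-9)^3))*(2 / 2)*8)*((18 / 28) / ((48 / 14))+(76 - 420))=-104519 / 43740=-2.39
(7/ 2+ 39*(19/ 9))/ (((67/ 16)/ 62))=255440/ 201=1270.85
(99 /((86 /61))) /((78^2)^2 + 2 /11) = 66429 /35016243148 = 0.00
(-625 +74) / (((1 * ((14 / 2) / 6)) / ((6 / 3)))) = -6612 / 7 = -944.57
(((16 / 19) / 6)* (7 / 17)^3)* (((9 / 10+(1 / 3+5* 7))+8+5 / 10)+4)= 117992 / 247095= 0.48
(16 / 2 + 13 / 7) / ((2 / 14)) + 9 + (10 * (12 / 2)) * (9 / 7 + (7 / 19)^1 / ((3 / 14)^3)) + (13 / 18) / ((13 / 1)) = 638865 / 266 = 2401.75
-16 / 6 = -8 / 3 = -2.67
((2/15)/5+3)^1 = 227/75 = 3.03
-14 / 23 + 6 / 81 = -332 / 621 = -0.53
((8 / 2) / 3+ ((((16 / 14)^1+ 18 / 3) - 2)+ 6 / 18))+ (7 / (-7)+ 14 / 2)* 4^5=129167 / 21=6150.81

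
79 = 79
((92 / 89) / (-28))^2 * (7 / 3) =529 / 166341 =0.00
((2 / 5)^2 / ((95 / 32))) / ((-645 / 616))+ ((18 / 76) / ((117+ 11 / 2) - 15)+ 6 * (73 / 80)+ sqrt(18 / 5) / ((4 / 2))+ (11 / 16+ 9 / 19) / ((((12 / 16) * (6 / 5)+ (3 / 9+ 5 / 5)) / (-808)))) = -340487788153 / 821085000+ 3 * sqrt(10) / 10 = -413.73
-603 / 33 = -201 / 11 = -18.27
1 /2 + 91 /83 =265 /166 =1.60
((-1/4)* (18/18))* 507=-507/4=-126.75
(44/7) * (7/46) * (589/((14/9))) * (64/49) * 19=70906176/7889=8987.98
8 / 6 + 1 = 7 / 3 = 2.33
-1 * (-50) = 50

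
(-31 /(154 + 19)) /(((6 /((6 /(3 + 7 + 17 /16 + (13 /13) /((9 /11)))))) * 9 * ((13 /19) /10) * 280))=-2356 /27849367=-0.00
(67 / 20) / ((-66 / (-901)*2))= 60367 / 2640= 22.87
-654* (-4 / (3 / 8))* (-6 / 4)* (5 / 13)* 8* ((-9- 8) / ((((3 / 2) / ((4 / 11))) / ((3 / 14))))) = 28433.65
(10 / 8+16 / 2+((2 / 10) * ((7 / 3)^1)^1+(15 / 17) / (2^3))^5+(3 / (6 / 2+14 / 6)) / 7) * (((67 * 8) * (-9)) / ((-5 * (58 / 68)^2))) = 155663823134778729133 / 12494662992000000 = 12458.43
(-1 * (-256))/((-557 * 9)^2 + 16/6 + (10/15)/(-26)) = 4992/490038347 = 0.00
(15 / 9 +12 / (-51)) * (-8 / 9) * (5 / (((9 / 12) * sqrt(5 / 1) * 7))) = -2336 * sqrt(5) / 9639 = -0.54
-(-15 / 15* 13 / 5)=13 / 5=2.60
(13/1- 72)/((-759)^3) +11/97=4809705992/42412811463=0.11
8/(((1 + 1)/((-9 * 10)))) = -360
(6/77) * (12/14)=36/539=0.07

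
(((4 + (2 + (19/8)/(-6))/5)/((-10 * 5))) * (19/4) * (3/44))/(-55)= 19703/38720000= 0.00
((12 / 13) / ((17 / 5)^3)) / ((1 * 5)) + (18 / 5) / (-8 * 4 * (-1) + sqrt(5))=38317044 / 325412555 - 18 * sqrt(5) / 5095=0.11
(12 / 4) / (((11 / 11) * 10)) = 3 / 10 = 0.30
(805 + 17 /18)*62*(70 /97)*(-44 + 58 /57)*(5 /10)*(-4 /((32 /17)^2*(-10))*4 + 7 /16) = -2194247943475 /3184704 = -688995.88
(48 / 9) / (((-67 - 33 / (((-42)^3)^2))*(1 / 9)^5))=-576216596358144 / 122588375627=-4700.42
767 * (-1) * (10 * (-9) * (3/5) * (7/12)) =48321/2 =24160.50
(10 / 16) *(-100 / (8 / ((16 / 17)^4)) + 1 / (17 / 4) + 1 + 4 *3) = 2.14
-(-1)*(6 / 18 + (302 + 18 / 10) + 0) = 4562 / 15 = 304.13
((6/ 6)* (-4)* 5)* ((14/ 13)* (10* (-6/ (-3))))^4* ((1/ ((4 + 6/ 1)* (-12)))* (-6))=-6146560000/ 28561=-215208.15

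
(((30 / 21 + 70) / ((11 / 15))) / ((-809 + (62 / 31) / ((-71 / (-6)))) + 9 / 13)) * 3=-5191875 / 14358806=-0.36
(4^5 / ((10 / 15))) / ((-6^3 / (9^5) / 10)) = -4199040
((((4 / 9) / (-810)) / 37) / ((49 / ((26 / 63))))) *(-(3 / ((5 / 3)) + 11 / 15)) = 1976 / 6244923825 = 0.00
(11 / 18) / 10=11 / 180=0.06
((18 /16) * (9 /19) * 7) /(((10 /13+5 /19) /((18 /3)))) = 7371 /340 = 21.68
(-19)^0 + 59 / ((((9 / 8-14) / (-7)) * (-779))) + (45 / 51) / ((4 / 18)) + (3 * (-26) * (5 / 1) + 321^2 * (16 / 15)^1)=1493957255501 / 13640290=109525.33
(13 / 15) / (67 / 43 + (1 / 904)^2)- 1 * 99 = -80852146031 / 821302725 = -98.44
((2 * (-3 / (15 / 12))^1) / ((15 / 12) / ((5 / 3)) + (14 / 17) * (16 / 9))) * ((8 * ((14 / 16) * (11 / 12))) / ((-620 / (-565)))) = -2662506 / 210025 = -12.68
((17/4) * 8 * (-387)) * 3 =-39474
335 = 335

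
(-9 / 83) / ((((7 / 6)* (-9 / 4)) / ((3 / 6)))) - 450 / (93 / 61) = -5315778 / 18011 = -295.14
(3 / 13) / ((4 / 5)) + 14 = 14.29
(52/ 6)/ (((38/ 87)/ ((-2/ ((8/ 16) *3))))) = -1508/ 57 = -26.46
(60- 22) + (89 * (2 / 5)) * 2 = 546 / 5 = 109.20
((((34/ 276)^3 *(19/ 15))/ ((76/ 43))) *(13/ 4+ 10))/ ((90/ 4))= 11196727/ 14191588800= 0.00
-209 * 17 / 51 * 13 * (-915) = 828685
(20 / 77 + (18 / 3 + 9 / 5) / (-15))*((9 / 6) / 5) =-0.08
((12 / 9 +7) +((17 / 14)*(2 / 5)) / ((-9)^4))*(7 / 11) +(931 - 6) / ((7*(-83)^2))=92615349041 / 17401510665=5.32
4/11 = 0.36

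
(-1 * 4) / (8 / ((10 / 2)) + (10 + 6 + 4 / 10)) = -2 / 9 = -0.22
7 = 7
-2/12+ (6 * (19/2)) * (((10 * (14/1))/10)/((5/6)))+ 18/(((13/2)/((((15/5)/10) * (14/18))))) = 373651/390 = 958.08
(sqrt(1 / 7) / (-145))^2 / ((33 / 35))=1 / 138765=0.00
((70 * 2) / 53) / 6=70 / 159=0.44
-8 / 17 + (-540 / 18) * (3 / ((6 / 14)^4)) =-408242 / 153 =-2668.25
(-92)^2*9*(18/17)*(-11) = -15082848/17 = -887226.35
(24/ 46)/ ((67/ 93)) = 0.72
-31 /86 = -0.36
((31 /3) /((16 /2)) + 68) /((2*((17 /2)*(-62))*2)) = -1663 /50592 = -0.03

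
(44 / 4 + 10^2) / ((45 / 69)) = 851 / 5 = 170.20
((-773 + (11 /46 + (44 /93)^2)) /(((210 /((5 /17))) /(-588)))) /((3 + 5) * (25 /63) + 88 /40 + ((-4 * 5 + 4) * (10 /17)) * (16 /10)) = -75302452015 /1146239477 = -65.70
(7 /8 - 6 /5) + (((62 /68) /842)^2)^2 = -1091484064555498011 /3358412506338817280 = -0.32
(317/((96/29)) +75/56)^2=4257693001/451584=9428.35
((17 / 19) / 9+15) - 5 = 1727 / 171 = 10.10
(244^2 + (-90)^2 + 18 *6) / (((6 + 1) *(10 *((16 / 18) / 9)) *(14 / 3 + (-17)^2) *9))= 114318 / 30835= 3.71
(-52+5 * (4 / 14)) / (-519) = 118 / 1211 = 0.10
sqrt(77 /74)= 1.02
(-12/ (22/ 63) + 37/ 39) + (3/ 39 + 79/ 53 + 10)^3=16345960255645/ 10793731377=1514.39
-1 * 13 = -13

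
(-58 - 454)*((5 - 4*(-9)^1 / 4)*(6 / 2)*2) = -43008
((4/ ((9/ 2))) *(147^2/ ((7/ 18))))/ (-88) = -6174/ 11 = -561.27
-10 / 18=-5 / 9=-0.56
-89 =-89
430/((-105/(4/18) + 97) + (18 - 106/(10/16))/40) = -43000/37929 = -1.13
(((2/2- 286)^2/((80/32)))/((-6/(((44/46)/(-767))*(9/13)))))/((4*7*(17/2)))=536085/27290627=0.02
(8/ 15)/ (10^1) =4/ 75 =0.05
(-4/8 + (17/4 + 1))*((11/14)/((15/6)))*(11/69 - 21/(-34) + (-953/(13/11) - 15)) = -5230619801/4269720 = -1225.05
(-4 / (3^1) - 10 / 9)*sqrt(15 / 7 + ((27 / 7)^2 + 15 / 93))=-10.13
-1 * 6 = -6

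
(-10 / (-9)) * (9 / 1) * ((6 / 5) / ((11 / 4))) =48 / 11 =4.36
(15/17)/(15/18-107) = -90/10829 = -0.01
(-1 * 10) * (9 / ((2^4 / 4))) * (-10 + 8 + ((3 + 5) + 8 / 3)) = -195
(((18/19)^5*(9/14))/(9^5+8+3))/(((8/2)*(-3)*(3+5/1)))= -177147/2047337697160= -0.00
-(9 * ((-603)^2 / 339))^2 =-1189903543929 / 12769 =-93186901.40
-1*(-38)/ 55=38/ 55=0.69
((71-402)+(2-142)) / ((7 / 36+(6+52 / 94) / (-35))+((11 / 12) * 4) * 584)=-3984660 / 18115741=-0.22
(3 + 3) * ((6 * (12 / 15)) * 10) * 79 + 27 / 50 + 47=1139977 / 50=22799.54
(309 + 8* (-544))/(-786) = 5.14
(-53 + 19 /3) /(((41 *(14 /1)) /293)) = -2930 /123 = -23.82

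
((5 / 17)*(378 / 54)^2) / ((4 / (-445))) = -109025 / 68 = -1603.31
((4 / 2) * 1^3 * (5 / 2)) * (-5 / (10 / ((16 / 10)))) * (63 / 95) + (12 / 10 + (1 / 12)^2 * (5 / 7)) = -138629 / 95760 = -1.45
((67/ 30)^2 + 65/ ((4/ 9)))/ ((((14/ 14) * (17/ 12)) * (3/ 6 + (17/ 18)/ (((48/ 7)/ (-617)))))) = -39200832/ 31021175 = -1.26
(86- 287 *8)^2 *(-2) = -9768200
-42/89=-0.47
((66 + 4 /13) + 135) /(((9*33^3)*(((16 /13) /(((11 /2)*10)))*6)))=13085 /2822688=0.00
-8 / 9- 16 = -152 / 9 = -16.89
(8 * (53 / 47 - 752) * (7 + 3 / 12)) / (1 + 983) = -1023439 / 23124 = -44.26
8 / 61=0.13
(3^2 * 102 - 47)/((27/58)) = 50518/27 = 1871.04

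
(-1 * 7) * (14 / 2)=-49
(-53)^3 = -148877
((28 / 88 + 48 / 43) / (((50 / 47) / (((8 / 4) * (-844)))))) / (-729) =26914738 / 8620425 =3.12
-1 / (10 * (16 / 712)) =-89 / 20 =-4.45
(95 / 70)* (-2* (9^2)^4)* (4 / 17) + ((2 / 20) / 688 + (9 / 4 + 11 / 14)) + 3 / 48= -22508266939791 / 818720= -27492020.40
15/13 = 1.15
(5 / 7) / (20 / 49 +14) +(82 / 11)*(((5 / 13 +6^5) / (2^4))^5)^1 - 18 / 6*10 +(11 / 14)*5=1069700073498693955705303073323 / 5291174806421504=202166836786507.00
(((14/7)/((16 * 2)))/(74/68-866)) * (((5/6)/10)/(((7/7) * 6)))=-17/16938432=-0.00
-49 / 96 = -0.51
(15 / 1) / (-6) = -5 / 2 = -2.50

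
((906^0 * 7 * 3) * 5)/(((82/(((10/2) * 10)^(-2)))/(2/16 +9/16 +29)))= 399/26240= 0.02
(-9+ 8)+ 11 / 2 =9 / 2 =4.50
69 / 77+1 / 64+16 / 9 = 119285 / 44352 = 2.69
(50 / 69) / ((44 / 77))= 175 / 138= 1.27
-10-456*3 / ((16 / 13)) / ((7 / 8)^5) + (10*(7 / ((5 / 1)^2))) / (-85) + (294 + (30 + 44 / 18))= -118971667282 / 64286775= -1850.64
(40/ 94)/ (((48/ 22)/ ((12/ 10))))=11/ 47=0.23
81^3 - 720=530721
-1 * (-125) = 125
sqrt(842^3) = 842*sqrt(842) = 24432.51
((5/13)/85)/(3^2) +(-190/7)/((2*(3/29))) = -131.19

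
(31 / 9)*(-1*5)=-17.22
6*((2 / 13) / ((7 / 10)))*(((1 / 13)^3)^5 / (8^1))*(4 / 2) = 30 / 4657916264282258887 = 0.00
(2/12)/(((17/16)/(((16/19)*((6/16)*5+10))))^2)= 14.76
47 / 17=2.76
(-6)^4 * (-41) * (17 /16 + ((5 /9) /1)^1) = -85977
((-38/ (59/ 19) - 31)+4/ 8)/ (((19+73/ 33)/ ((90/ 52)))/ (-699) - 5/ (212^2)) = 23526879028488/ 9713416325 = 2422.10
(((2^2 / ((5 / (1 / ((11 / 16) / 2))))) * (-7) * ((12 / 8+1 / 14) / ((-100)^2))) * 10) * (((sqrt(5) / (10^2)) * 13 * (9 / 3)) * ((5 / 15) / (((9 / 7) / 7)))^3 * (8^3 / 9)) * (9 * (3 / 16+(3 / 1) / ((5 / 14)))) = -44830857344 * sqrt(5) / 170859375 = -586.71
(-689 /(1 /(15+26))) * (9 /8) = -254241 /8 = -31780.12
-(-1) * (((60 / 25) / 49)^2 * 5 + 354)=354.01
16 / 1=16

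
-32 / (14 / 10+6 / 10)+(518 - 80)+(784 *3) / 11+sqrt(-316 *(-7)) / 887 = 2 *sqrt(553) / 887+6994 / 11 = 635.87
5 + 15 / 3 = 10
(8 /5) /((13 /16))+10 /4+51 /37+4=47367 /4810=9.85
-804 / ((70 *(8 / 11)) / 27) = -59697 / 140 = -426.41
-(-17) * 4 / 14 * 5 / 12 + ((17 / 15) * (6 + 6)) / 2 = 1853 / 210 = 8.82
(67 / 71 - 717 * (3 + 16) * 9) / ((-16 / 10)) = 21762575 / 284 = 76628.79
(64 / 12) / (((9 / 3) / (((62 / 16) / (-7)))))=-62 / 63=-0.98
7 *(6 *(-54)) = -2268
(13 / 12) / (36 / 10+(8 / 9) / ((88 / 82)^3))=519090 / 2069581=0.25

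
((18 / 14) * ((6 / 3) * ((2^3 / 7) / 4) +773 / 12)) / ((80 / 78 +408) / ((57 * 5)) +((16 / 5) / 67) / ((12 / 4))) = 2439206757 / 42361088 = 57.58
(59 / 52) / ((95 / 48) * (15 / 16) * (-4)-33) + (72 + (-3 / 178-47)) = 149389025 / 5986318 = 24.96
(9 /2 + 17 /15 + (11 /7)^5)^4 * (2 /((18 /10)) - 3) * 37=-2179040601884215987451039003669 /581685621309591487290000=-3746079.54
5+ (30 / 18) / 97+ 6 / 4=3793 / 582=6.52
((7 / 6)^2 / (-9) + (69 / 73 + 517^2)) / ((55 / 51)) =107472949519 / 433620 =247850.54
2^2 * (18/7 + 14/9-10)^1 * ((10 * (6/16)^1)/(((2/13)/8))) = -96200/21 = -4580.95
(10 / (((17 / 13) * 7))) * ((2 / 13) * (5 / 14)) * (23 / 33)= 1150 / 27489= 0.04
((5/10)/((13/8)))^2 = 0.09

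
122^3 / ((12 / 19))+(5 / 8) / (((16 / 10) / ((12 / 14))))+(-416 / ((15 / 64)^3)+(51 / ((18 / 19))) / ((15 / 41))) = 2149253923829 / 756000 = 2842928.47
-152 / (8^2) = -19 / 8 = -2.38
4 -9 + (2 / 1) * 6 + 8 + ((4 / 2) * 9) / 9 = 17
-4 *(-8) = 32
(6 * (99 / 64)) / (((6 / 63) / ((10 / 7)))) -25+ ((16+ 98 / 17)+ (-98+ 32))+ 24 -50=23927 / 544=43.98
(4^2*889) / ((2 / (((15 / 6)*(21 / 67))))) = 5572.84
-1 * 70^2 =-4900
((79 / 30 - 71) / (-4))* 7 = 14357 / 120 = 119.64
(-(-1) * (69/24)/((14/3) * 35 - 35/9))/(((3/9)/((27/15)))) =0.10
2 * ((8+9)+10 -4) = 46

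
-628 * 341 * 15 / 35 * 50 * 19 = -610321800 / 7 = -87188828.57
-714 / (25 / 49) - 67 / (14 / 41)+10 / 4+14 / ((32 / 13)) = -4444907 / 2800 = -1587.47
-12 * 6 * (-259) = 18648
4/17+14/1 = 242/17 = 14.24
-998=-998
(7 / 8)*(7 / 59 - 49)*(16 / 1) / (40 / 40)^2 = -40376 / 59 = -684.34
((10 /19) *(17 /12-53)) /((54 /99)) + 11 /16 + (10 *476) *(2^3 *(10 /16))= 64982501 /2736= 23750.91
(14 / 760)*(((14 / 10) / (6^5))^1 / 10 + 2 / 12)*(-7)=-3175543 / 147744000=-0.02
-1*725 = -725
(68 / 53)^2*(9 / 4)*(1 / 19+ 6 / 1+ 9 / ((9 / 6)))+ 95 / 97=236174297 / 5176987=45.62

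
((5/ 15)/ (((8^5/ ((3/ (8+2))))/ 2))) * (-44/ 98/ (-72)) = 11/ 289013760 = 0.00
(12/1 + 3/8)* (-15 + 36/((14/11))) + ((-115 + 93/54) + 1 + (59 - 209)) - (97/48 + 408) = -511951/1008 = -507.89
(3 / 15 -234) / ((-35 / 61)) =10187 / 25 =407.48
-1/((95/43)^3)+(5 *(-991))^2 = 21050292354868/857375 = 24552024.91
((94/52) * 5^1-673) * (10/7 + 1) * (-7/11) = 1026.12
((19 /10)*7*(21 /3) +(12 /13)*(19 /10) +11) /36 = 1529 /520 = 2.94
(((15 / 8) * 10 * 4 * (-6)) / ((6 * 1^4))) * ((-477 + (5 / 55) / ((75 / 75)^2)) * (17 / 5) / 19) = 1337730 / 209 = 6400.62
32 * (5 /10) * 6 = 96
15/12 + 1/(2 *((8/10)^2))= 65/32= 2.03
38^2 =1444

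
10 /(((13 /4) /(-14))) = -43.08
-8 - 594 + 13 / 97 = -58381 / 97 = -601.87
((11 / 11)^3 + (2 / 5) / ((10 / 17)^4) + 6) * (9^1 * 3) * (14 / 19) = 48860469 / 237500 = 205.73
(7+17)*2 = 48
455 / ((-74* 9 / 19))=-8645 / 666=-12.98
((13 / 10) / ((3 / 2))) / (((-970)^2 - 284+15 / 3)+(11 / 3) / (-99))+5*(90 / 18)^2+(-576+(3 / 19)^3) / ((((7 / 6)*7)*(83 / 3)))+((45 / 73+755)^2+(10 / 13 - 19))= 571060.42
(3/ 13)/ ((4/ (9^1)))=27/ 52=0.52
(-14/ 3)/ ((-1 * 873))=14/ 2619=0.01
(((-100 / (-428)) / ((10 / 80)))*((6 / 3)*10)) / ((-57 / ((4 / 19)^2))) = -64000 / 2201739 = -0.03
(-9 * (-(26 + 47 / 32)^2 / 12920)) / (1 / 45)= 62583921 / 2646016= 23.65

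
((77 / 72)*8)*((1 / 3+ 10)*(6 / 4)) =2387 / 18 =132.61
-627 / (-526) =627 / 526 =1.19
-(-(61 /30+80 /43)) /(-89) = -0.04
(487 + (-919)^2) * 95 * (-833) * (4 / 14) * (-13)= 248384958640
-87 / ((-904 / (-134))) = -5829 / 452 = -12.90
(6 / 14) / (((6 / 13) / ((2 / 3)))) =13 / 21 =0.62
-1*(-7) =7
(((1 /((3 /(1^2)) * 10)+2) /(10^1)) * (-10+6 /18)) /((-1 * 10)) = 1769 /9000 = 0.20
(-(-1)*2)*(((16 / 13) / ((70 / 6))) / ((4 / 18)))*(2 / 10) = 432 / 2275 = 0.19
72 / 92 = 18 / 23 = 0.78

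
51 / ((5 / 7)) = 357 / 5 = 71.40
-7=-7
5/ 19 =0.26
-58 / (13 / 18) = -1044 / 13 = -80.31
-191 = -191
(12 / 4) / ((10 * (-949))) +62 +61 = 123.00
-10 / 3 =-3.33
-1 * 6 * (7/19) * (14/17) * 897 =-527436/323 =-1632.93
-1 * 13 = -13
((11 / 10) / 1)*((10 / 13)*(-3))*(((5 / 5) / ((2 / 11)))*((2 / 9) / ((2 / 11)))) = -1331 / 78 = -17.06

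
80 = 80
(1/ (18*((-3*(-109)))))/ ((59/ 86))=43/ 173637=0.00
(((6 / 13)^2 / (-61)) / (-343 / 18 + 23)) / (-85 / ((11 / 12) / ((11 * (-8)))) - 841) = -648 / 5357061541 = -0.00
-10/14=-5/7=-0.71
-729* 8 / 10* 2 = -5832 / 5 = -1166.40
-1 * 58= -58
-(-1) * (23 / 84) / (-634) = -0.00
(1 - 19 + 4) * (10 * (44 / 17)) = -6160 / 17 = -362.35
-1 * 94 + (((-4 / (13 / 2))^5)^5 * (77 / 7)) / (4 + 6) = -94.00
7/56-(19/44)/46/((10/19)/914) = -20464/1265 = -16.18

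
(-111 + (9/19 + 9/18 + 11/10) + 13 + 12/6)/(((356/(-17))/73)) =11073443/33820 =327.42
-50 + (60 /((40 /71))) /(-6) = -271 /4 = -67.75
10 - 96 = -86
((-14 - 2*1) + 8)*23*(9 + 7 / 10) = -8924 / 5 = -1784.80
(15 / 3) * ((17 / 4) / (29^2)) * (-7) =-595 / 3364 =-0.18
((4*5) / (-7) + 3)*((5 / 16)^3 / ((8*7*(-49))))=-125 / 78675968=-0.00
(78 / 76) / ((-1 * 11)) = -39 / 418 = -0.09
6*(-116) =-696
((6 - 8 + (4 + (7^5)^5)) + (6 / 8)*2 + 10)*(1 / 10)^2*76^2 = 1936503086794765316784802 / 25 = 77460123471790612671392.08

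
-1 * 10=-10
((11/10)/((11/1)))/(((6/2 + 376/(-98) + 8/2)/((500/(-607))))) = -490/18817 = -0.03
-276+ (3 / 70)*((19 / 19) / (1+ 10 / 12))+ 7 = -103556 / 385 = -268.98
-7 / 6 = -1.17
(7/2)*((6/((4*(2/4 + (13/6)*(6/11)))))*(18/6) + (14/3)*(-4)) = -12425/222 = -55.97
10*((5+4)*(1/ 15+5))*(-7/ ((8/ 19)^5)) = -987963501/ 4096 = -241202.03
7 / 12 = 0.58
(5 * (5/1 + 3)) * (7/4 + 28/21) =370/3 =123.33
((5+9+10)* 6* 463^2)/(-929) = -30869136/929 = -33228.35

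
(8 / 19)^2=64 / 361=0.18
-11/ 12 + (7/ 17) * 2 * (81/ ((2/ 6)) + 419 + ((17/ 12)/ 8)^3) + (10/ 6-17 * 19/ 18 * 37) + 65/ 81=-2644368635/ 22560768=-117.21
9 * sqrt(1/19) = 9 * sqrt(19)/19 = 2.06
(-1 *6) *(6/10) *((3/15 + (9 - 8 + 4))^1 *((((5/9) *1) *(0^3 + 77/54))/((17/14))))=-28028/2295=-12.21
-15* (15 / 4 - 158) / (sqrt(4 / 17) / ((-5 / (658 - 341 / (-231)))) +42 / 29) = -11318272170975* sqrt(17) / 1289734185728 - 1056382590375 / 1289734185728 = -37.00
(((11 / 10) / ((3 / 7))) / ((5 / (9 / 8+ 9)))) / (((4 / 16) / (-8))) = -166.32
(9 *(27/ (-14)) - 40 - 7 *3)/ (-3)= 1097/ 42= 26.12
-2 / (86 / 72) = -72 / 43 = -1.67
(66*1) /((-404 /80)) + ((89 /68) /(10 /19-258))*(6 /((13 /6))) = -1428631359 /109194332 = -13.08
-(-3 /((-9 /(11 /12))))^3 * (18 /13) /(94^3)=-1331 /27987358464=-0.00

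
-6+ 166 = 160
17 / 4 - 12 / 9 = 35 / 12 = 2.92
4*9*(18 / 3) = 216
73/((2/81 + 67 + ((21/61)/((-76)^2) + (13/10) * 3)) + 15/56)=72917696880/71112342709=1.03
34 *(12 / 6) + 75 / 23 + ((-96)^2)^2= 1953498727 / 23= 84934727.26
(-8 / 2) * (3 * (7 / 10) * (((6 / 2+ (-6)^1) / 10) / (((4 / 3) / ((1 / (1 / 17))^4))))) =15785469 / 100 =157854.69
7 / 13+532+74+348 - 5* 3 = 12214 / 13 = 939.54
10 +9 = 19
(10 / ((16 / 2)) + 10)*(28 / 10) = 63 / 2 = 31.50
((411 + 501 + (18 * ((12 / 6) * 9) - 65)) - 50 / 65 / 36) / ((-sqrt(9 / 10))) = -274009 * sqrt(10) / 702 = -1234.32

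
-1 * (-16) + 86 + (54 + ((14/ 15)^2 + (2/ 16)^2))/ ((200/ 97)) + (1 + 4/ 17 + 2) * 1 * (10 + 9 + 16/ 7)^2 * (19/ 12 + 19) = 72692705085569/ 2399040000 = 30300.75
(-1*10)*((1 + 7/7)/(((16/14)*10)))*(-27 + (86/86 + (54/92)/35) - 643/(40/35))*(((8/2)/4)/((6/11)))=41697007/22080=1888.45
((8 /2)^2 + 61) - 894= -817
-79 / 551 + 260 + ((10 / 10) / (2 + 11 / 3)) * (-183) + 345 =5363193 / 9367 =572.56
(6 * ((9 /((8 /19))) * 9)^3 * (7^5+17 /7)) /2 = 643366003899681 /1792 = 359021207533.30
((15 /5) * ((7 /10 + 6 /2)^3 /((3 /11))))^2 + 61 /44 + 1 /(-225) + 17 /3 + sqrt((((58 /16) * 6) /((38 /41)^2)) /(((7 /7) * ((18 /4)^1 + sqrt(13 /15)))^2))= 310460.87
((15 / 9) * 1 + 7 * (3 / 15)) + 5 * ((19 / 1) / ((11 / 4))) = 6206 / 165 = 37.61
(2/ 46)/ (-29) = -1/ 667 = -0.00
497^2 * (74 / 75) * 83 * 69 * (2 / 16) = 17446986697 / 100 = 174469866.97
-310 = -310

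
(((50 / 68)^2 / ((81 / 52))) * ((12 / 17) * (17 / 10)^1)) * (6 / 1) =6500 / 2601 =2.50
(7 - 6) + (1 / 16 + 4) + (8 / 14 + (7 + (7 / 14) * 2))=1527 / 112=13.63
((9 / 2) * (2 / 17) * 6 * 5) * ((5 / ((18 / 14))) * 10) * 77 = 808500 / 17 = 47558.82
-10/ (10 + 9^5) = -0.00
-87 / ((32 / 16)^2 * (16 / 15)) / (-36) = 145 / 256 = 0.57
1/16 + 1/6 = 11/48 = 0.23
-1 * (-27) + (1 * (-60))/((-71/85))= 7017/71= 98.83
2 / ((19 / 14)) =28 / 19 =1.47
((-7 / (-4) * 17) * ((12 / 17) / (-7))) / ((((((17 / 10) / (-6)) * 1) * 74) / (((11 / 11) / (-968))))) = -45 / 304436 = -0.00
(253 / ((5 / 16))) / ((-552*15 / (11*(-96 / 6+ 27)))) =-2662 / 225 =-11.83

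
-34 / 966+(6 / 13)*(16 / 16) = 2677 / 6279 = 0.43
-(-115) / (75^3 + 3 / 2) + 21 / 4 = 17719733 / 3375012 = 5.25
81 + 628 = 709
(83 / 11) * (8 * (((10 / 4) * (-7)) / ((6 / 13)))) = -75530 / 33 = -2288.79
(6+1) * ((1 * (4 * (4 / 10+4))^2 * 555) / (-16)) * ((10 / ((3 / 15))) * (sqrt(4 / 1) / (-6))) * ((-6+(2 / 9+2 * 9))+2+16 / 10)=178506944 / 9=19834104.89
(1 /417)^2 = 1 /173889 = 0.00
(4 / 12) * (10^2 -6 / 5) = 494 / 15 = 32.93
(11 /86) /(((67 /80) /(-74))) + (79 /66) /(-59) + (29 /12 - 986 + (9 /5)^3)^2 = 4021815684952708201 /4206980250000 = 955986.35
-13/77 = -0.17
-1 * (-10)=10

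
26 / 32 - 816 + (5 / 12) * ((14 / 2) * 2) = -38849 / 48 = -809.35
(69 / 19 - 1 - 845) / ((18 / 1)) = -5335 / 114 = -46.80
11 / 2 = 5.50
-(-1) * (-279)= -279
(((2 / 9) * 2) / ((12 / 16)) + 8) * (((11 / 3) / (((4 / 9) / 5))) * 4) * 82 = 1046320 / 9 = 116257.78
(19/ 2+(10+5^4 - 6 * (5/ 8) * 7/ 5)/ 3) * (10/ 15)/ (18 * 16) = 2633/ 5184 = 0.51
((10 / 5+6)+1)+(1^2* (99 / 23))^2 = 14562 / 529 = 27.53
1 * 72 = 72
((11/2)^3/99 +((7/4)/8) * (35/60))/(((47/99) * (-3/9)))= -68739/6016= -11.43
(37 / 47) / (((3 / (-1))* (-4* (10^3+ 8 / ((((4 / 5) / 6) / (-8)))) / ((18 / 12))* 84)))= 37 / 16423680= 0.00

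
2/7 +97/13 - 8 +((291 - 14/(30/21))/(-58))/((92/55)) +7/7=-522279/242788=-2.15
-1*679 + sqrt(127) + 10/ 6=-2032/ 3 + sqrt(127)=-666.06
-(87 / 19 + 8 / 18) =-859 / 171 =-5.02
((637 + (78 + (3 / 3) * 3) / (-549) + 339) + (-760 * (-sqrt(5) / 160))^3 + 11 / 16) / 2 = 953103 / 1952 + 34295 * sqrt(5) / 128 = 1087.38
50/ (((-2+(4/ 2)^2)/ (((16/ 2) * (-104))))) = -20800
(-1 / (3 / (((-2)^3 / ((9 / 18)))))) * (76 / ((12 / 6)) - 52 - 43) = -304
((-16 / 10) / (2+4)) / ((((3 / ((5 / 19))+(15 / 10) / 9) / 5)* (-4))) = 10 / 347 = 0.03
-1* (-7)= 7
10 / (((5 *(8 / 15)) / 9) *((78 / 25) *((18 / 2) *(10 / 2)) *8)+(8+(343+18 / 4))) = 100 / 6883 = 0.01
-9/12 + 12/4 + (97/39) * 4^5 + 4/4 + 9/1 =2559.12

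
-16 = -16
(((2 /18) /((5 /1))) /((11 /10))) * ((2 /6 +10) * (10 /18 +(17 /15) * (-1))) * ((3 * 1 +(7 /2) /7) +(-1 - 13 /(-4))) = -9269 /13365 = -0.69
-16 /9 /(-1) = 16 /9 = 1.78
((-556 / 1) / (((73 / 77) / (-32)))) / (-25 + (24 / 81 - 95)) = -1155924 / 7373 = -156.78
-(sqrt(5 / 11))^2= -5 / 11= -0.45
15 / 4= 3.75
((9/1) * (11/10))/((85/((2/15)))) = 33/2125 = 0.02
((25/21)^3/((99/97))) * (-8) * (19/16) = -15.70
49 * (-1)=-49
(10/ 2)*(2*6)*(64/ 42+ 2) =1480/ 7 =211.43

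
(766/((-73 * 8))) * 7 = -2681/292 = -9.18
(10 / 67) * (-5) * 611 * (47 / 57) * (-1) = 1435850 / 3819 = 375.98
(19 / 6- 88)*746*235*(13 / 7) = -580013135 / 21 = -27619673.10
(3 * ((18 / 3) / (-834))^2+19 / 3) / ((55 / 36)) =4405296 / 1062655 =4.15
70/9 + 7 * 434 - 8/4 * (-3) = 27466/9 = 3051.78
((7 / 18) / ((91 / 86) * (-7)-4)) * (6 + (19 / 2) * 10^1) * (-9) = 30401 / 981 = 30.99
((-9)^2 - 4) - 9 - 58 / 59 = 3954 / 59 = 67.02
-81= -81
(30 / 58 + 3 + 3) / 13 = 189 / 377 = 0.50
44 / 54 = 22 / 27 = 0.81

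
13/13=1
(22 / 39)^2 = 484 / 1521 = 0.32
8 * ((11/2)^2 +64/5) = 1722/5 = 344.40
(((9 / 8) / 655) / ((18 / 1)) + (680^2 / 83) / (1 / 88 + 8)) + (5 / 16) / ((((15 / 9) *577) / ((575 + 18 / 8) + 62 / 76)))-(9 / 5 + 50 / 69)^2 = 29413560333099657613 / 42677092501012800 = 689.21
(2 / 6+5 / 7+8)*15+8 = 1006 / 7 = 143.71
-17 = -17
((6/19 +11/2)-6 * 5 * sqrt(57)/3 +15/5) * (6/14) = -28.58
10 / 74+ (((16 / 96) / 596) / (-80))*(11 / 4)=5721193 / 42339840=0.14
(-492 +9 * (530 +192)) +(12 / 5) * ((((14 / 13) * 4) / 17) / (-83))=550839618 / 91715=6005.99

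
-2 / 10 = -1 / 5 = -0.20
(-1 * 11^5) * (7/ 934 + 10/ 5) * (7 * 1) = -2113794375/ 934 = -2263163.14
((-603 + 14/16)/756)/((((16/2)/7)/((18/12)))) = -4817/4608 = -1.05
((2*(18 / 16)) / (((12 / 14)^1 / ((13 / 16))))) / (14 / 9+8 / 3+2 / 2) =2457 / 6016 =0.41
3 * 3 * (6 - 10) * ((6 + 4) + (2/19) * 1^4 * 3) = -7056/19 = -371.37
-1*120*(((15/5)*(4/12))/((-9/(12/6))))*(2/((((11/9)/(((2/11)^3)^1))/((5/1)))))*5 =96000/14641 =6.56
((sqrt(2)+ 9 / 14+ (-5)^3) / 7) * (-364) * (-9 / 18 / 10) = -319.65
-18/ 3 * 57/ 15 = -114/ 5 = -22.80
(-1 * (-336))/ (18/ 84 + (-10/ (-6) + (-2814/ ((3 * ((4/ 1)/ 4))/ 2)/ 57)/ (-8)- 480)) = -16758/ 23641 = -0.71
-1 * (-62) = 62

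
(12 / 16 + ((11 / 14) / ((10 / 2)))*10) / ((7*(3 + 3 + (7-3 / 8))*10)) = 13 / 4949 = 0.00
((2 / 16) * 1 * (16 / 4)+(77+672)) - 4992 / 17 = 15499 / 34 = 455.85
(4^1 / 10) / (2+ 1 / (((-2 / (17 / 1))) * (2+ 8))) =8 / 23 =0.35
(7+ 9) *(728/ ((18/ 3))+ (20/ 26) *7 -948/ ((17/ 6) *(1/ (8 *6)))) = -169022752/ 663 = -254936.28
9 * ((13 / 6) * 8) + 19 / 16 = 2515 / 16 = 157.19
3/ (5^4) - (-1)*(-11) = -6872/ 625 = -11.00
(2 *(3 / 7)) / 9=2 / 21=0.10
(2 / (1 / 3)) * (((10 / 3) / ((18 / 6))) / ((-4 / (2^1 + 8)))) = -50 / 3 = -16.67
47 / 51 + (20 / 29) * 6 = 7483 / 1479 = 5.06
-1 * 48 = -48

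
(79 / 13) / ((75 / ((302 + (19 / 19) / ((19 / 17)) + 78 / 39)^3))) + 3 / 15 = 5119369301936 / 2229175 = 2296530.91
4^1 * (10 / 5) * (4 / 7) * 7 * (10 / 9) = 320 / 9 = 35.56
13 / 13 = 1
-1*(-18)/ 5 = 18/ 5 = 3.60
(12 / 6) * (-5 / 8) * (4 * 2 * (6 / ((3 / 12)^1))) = -240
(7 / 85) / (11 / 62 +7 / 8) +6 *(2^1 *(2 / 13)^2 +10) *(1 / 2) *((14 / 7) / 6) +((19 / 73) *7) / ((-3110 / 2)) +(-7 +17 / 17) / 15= 165547620515 / 17023912659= 9.72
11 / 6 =1.83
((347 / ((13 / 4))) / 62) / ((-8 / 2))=-347 / 806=-0.43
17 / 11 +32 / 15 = 607 / 165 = 3.68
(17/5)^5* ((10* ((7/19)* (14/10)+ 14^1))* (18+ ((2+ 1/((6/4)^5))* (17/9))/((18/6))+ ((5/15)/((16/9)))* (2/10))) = 19916606946064409/15582375000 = 1278149.64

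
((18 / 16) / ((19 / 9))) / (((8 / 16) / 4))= 81 / 19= 4.26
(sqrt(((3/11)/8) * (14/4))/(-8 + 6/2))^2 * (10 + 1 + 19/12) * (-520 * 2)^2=714532/11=64957.45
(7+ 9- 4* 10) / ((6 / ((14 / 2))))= -28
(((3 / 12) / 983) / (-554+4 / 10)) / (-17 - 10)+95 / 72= 387734525 / 293861952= 1.32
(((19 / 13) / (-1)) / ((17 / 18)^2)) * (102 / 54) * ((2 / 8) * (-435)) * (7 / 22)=520695 / 4862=107.09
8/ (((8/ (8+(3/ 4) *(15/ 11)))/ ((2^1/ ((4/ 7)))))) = 2779/ 88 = 31.58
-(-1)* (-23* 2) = -46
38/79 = 0.48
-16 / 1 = -16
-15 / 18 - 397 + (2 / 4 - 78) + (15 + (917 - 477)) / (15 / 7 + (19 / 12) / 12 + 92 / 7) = -20785546 / 46623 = -445.82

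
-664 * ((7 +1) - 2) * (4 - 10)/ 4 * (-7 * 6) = -250992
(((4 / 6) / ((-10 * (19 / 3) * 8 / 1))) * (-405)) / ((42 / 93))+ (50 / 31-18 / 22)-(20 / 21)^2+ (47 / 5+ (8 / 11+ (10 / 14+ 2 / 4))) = 2836491233 / 228579120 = 12.41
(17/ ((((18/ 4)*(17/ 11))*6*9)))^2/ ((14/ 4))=242/ 413343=0.00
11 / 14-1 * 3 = -2.21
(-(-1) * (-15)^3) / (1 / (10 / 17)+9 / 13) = -438750 / 311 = -1410.77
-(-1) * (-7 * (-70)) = 490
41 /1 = 41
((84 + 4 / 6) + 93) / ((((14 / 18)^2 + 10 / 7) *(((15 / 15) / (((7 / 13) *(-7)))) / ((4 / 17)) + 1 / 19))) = -375144588 / 4615459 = -81.28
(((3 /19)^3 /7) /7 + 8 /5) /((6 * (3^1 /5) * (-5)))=-2688863 /30248190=-0.09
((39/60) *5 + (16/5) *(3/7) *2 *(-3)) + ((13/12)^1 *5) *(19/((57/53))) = 57151/630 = 90.72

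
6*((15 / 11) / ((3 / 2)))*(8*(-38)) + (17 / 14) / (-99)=-2298257 / 1386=-1658.19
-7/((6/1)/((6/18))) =-7/18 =-0.39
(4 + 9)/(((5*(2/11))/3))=429/10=42.90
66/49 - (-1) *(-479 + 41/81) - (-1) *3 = -1881889/3969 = -474.15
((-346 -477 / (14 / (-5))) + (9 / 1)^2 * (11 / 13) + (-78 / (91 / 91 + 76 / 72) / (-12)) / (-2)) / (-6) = 182972 / 10101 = 18.11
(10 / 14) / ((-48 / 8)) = -5 / 42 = -0.12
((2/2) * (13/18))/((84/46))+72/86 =40073/32508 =1.23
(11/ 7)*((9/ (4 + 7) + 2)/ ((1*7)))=31/ 49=0.63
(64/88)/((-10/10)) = -8/11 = -0.73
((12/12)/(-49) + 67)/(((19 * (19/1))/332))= 61.60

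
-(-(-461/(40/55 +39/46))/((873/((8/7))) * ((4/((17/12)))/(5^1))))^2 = -98283529578025/213493039182801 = -0.46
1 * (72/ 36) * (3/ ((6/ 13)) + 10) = 33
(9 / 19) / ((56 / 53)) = 477 / 1064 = 0.45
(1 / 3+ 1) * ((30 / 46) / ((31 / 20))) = 400 / 713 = 0.56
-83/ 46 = -1.80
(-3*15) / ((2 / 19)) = -855 / 2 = -427.50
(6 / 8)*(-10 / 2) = -15 / 4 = -3.75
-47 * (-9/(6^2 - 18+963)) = 47/109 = 0.43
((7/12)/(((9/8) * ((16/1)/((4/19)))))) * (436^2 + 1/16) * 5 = 106453795/16416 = 6484.76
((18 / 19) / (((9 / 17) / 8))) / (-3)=-272 / 57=-4.77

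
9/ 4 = 2.25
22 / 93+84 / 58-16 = -38608 / 2697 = -14.32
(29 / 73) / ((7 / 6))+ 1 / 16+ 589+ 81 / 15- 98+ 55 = 551.80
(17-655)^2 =407044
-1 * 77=-77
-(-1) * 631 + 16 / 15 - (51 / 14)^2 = 618.80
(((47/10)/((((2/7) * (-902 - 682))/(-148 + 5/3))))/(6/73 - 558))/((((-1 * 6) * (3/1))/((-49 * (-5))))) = 516629687/13934840832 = 0.04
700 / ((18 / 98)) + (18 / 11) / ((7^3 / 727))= 129531674 / 33957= 3814.58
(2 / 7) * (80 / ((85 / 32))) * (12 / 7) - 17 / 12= 133295 / 9996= 13.33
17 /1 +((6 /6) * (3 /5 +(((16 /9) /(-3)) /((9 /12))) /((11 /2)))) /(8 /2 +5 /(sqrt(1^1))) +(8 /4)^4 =1325168 /40095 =33.05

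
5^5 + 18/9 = 3127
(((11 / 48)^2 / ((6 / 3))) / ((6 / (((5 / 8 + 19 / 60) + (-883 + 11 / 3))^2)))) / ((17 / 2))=1344386913529 / 3384115200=397.26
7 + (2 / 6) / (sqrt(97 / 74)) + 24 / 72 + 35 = 42.62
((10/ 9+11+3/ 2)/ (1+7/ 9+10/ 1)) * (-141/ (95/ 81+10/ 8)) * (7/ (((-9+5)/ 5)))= 19587015/ 33284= 588.48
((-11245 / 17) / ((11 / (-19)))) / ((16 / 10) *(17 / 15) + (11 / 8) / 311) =39868023000 / 63429091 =628.54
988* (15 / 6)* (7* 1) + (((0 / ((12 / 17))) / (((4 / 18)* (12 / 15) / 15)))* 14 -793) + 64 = 16561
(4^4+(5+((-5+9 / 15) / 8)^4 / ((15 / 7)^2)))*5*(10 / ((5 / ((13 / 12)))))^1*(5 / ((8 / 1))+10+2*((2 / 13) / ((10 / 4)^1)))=1945120503663 / 64000000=30392.51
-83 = -83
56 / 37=1.51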